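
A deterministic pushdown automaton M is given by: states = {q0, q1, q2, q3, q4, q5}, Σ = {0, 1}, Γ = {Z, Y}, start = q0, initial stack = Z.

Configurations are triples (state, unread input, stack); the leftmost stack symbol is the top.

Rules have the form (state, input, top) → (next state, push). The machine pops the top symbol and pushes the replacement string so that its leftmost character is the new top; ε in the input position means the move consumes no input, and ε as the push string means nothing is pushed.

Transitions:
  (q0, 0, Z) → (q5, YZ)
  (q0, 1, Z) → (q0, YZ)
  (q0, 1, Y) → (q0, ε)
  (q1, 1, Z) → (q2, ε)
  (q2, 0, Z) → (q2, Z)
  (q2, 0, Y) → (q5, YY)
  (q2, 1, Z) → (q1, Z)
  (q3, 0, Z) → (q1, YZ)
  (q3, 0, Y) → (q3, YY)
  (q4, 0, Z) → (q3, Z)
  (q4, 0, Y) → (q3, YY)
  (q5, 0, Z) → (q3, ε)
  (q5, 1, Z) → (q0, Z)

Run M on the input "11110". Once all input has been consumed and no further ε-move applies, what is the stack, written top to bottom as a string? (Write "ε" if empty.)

(q0, 11110, Z)
  read 1, top Z: go to q0, push YZ → (q0, 1110, YZ)
  read 1, top Y: go to q0, push ε → (q0, 110, Z)
  read 1, top Z: go to q0, push YZ → (q0, 10, YZ)
  read 1, top Y: go to q0, push ε → (q0, 0, Z)
  read 0, top Z: go to q5, push YZ → (q5, ε, YZ)
All input consumed in state q5 with stack YZ.

YZ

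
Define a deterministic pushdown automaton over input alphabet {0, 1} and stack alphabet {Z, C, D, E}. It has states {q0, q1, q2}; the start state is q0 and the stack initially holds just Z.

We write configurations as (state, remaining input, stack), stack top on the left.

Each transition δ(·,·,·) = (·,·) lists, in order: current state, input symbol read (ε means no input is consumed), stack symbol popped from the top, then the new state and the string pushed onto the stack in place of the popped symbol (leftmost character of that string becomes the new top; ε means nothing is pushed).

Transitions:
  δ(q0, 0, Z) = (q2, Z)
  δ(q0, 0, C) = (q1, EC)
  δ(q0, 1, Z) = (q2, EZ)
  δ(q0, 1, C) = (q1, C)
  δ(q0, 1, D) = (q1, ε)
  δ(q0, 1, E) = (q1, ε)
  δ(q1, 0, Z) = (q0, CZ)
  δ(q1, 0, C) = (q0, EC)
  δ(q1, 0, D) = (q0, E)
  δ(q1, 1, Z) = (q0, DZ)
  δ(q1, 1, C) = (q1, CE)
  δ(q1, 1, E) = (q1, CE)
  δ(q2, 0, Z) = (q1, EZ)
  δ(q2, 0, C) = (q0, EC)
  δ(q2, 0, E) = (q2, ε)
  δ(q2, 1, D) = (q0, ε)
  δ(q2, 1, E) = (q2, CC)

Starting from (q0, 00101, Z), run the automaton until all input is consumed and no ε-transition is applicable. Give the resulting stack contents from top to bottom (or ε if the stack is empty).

CEZ

(q0, 00101, Z)
  read 0, top Z: go to q2, push Z → (q2, 0101, Z)
  read 0, top Z: go to q1, push EZ → (q1, 101, EZ)
  read 1, top E: go to q1, push CE → (q1, 01, CEZ)
  read 0, top C: go to q0, push EC → (q0, 1, ECEZ)
  read 1, top E: go to q1, push ε → (q1, ε, CEZ)
All input consumed in state q1 with stack CEZ.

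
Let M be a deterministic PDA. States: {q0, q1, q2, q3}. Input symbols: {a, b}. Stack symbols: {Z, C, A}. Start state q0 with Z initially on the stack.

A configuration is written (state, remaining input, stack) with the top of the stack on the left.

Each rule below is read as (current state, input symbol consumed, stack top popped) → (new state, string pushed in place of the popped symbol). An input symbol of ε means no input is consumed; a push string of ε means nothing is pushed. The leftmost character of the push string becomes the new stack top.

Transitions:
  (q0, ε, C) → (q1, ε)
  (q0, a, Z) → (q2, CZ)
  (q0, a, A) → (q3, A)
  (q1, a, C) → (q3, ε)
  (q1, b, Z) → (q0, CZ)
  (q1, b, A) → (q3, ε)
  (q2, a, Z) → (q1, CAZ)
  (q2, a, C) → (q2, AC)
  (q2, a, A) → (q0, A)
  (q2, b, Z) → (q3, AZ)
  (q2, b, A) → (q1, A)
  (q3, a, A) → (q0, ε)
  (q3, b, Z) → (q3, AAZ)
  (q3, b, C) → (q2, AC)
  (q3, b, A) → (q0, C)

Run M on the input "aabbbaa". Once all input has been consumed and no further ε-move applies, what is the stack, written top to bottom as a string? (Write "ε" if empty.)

(q0, aabbbaa, Z)
  read a, top Z: go to q2, push CZ → (q2, abbbaa, CZ)
  read a, top C: go to q2, push AC → (q2, bbbaa, ACZ)
  read b, top A: go to q1, push A → (q1, bbaa, ACZ)
  read b, top A: go to q3, push ε → (q3, baa, CZ)
  read b, top C: go to q2, push AC → (q2, aa, ACZ)
  read a, top A: go to q0, push A → (q0, a, ACZ)
  read a, top A: go to q3, push A → (q3, ε, ACZ)
All input consumed in state q3 with stack ACZ.

ACZ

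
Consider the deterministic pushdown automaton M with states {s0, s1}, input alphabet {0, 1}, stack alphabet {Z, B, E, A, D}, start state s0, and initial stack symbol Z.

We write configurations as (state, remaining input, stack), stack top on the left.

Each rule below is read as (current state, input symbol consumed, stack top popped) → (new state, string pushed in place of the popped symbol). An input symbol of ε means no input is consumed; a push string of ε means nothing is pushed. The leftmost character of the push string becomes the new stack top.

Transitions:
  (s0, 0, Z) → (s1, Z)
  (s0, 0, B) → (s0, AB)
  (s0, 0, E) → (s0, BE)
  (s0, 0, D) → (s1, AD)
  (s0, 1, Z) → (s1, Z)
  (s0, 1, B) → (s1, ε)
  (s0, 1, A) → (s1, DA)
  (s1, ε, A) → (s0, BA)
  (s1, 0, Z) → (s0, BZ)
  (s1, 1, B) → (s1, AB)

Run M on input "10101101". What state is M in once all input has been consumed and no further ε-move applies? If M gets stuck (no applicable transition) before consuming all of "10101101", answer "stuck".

stuck

(s0, 10101101, Z)
  read 1, top Z: go to s1, push Z → (s1, 0101101, Z)
  read 0, top Z: go to s0, push BZ → (s0, 101101, BZ)
  read 1, top B: go to s1, push ε → (s1, 01101, Z)
  read 0, top Z: go to s0, push BZ → (s0, 1101, BZ)
  read 1, top B: go to s1, push ε → (s1, 101, Z)
No transition for (s1, 1, top Z); M blocks with input 101 remaining.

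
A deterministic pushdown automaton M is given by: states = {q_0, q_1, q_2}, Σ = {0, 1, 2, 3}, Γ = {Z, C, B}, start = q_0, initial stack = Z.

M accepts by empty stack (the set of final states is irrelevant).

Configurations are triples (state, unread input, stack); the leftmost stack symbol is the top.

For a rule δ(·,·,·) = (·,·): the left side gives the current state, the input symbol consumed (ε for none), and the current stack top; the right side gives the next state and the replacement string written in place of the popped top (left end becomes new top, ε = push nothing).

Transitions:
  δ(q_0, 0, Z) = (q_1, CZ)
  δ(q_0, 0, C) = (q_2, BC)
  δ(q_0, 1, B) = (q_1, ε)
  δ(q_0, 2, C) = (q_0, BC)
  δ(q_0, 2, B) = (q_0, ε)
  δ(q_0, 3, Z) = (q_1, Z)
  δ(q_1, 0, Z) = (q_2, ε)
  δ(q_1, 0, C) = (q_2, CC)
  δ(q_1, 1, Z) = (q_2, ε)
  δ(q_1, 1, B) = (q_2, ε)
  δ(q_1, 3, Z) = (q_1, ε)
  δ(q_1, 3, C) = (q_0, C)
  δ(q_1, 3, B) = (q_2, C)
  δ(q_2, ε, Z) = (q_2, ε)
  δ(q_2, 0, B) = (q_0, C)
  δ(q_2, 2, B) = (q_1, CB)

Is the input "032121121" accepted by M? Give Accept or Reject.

Reject

(q_0, 032121121, Z)
  read 0, top Z: go to q_1, push CZ → (q_1, 32121121, CZ)
  read 3, top C: go to q_0, push C → (q_0, 2121121, CZ)
  read 2, top C: go to q_0, push BC → (q_0, 121121, BCZ)
  read 1, top B: go to q_1, push ε → (q_1, 21121, CZ)
No transition applies at (q_1, 21121, CZ); input not fully consumed.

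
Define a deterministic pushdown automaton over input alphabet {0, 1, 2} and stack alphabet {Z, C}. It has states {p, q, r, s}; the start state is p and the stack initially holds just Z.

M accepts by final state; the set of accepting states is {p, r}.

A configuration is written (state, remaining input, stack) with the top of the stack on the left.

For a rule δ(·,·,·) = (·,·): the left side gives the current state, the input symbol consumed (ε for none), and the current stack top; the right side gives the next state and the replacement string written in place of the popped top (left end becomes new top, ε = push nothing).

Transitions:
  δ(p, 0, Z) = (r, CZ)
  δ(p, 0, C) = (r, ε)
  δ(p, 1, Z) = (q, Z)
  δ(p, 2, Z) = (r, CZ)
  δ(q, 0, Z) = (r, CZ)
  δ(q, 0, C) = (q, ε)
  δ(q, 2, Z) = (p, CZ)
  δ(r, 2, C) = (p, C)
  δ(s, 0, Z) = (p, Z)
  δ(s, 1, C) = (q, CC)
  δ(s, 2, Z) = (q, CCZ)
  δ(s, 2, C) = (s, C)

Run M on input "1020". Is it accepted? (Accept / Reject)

Accept

(p, 1020, Z)
  read 1, top Z: go to q, push Z → (q, 020, Z)
  read 0, top Z: go to r, push CZ → (r, 20, CZ)
  read 2, top C: go to p, push C → (p, 0, CZ)
  read 0, top C: go to r, push ε → (r, ε, Z)
All input consumed; state r ∈ F.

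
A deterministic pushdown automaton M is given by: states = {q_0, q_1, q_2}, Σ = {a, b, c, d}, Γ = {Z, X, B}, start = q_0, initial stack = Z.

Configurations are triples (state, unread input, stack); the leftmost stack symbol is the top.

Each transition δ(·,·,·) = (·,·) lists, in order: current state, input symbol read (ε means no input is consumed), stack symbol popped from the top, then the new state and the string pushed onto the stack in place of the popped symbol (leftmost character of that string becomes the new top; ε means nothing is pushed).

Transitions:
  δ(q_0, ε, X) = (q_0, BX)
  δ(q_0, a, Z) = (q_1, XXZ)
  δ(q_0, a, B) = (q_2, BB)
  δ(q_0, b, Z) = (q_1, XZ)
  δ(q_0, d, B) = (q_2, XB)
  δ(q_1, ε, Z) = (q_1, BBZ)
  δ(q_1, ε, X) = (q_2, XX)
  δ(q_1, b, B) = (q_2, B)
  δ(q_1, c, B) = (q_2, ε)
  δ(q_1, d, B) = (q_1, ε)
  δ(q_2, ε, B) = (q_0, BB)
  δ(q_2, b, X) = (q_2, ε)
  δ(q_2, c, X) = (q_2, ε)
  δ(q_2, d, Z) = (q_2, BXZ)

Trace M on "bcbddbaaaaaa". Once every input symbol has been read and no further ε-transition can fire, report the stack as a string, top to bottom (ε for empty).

BBBBBBBBBBBBBBBXZ

(q_0, bcbddbaaaaaa, Z)
  read b, top Z: go to q_1, push XZ → (q_1, cbddbaaaaaa, XZ)
  ε-move, top X: go to q_2, push XX → (q_2, cbddbaaaaaa, XXZ)
  read c, top X: go to q_2, push ε → (q_2, bddbaaaaaa, XZ)
  read b, top X: go to q_2, push ε → (q_2, ddbaaaaaa, Z)
  read d, top Z: go to q_2, push BXZ → (q_2, dbaaaaaa, BXZ)
  ε-move, top B: go to q_0, push BB → (q_0, dbaaaaaa, BBXZ)
  read d, top B: go to q_2, push XB → (q_2, baaaaaa, XBBXZ)
  read b, top X: go to q_2, push ε → (q_2, aaaaaa, BBXZ)
  ε-move, top B: go to q_0, push BB → (q_0, aaaaaa, BBBXZ)
  read a, top B: go to q_2, push BB → (q_2, aaaaa, BBBBXZ)
  ε-move, top B: go to q_0, push BB → (q_0, aaaaa, BBBBBXZ)
  read a, top B: go to q_2, push BB → (q_2, aaaa, BBBBBBXZ)
  ε-move, top B: go to q_0, push BB → (q_0, aaaa, BBBBBBBXZ)
  read a, top B: go to q_2, push BB → (q_2, aaa, BBBBBBBBXZ)
  ε-move, top B: go to q_0, push BB → (q_0, aaa, BBBBBBBBBXZ)
  read a, top B: go to q_2, push BB → (q_2, aa, BBBBBBBBBBXZ)
  ε-move, top B: go to q_0, push BB → (q_0, aa, BBBBBBBBBBBXZ)
  read a, top B: go to q_2, push BB → (q_2, a, BBBBBBBBBBBBXZ)
  ε-move, top B: go to q_0, push BB → (q_0, a, BBBBBBBBBBBBBXZ)
  read a, top B: go to q_2, push BB → (q_2, ε, BBBBBBBBBBBBBBXZ)
  ε-move, top B: go to q_0, push BB → (q_0, ε, BBBBBBBBBBBBBBBXZ)
All input consumed in state q_0 with stack BBBBBBBBBBBBBBBXZ.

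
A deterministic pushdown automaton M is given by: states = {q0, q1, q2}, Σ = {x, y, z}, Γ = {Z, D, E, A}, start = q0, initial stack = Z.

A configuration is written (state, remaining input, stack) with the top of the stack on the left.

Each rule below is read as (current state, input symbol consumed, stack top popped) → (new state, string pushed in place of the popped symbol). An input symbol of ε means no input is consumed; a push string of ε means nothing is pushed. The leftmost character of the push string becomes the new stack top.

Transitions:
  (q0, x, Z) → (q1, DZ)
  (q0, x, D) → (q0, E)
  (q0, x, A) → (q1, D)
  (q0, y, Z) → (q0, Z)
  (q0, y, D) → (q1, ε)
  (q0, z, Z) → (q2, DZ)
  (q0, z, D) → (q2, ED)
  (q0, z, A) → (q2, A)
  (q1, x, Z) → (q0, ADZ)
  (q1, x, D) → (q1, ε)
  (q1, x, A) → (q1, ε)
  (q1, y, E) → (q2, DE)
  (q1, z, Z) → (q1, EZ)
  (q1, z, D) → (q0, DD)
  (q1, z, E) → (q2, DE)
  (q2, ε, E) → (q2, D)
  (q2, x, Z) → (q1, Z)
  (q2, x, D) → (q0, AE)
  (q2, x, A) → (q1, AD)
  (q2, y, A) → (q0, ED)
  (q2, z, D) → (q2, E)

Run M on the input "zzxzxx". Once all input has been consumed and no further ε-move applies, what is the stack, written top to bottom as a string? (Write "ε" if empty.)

(q0, zzxzxx, Z)
  read z, top Z: go to q2, push DZ → (q2, zxzxx, DZ)
  read z, top D: go to q2, push E → (q2, xzxx, EZ)
  ε-move, top E: go to q2, push D → (q2, xzxx, DZ)
  read x, top D: go to q0, push AE → (q0, zxx, AEZ)
  read z, top A: go to q2, push A → (q2, xx, AEZ)
  read x, top A: go to q1, push AD → (q1, x, ADEZ)
  read x, top A: go to q1, push ε → (q1, ε, DEZ)
All input consumed in state q1 with stack DEZ.

DEZ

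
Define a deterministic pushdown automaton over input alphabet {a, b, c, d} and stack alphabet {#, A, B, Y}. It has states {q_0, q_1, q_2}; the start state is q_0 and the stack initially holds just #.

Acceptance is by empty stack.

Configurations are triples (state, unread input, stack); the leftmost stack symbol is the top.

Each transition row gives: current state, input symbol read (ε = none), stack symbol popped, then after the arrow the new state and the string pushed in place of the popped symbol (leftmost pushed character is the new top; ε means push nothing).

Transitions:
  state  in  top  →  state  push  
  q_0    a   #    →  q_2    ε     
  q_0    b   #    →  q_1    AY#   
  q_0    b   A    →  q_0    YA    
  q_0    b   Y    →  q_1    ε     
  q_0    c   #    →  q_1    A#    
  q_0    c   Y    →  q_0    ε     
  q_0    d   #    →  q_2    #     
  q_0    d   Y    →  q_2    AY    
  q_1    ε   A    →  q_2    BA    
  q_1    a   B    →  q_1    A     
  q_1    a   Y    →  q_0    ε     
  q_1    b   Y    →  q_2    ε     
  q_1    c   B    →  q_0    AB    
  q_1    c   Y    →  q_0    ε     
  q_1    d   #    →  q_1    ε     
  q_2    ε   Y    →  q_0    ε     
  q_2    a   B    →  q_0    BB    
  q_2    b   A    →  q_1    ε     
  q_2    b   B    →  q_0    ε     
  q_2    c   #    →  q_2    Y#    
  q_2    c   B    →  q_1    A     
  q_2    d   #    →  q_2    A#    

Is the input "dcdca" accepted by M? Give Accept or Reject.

(q_0, dcdca, #)
  read d, top #: go to q_2, push # → (q_2, cdca, #)
  read c, top #: go to q_2, push Y# → (q_2, dca, Y#)
  ε-move, top Y: go to q_0, push ε → (q_0, dca, #)
  read d, top #: go to q_2, push # → (q_2, ca, #)
  read c, top #: go to q_2, push Y# → (q_2, a, Y#)
  ε-move, top Y: go to q_0, push ε → (q_0, a, #)
  read a, top #: go to q_2, push ε → (q_2, ε, ε)
All input consumed and the stack is empty.

Accept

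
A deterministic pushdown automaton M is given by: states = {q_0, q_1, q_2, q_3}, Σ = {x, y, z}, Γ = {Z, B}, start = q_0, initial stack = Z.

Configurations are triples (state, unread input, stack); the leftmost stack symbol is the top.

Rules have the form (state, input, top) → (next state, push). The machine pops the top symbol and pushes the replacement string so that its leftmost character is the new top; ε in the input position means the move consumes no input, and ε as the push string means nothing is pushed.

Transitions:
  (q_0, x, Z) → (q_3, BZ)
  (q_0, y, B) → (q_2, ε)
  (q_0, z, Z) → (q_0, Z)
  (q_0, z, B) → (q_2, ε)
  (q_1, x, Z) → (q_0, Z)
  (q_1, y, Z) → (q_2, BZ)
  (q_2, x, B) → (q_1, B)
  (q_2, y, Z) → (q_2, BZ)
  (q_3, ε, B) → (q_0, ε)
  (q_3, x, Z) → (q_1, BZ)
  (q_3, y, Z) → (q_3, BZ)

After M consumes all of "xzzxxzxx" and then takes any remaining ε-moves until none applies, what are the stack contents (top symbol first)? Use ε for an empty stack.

Z

(q_0, xzzxxzxx, Z)
  read x, top Z: go to q_3, push BZ → (q_3, zzxxzxx, BZ)
  ε-move, top B: go to q_0, push ε → (q_0, zzxxzxx, Z)
  read z, top Z: go to q_0, push Z → (q_0, zxxzxx, Z)
  read z, top Z: go to q_0, push Z → (q_0, xxzxx, Z)
  read x, top Z: go to q_3, push BZ → (q_3, xzxx, BZ)
  ε-move, top B: go to q_0, push ε → (q_0, xzxx, Z)
  read x, top Z: go to q_3, push BZ → (q_3, zxx, BZ)
  ε-move, top B: go to q_0, push ε → (q_0, zxx, Z)
  read z, top Z: go to q_0, push Z → (q_0, xx, Z)
  read x, top Z: go to q_3, push BZ → (q_3, x, BZ)
  ε-move, top B: go to q_0, push ε → (q_0, x, Z)
  read x, top Z: go to q_3, push BZ → (q_3, ε, BZ)
  ε-move, top B: go to q_0, push ε → (q_0, ε, Z)
All input consumed in state q_0 with stack Z.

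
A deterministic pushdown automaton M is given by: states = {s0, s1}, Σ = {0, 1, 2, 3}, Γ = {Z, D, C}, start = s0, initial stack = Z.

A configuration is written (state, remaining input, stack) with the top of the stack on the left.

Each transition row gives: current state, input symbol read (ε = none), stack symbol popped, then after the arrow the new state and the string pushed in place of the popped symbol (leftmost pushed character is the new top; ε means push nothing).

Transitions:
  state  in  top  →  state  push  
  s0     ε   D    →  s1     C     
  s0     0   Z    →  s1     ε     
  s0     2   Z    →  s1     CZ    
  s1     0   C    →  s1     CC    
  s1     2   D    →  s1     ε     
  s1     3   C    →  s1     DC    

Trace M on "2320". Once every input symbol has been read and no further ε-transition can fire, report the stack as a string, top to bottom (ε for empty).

CCZ

(s0, 2320, Z) ⊢ (s1, 320, CZ) ⊢ (s1, 20, DCZ) ⊢ (s1, 0, CZ) ⊢ (s1, ε, CCZ)
All input consumed in state s1 with stack CCZ.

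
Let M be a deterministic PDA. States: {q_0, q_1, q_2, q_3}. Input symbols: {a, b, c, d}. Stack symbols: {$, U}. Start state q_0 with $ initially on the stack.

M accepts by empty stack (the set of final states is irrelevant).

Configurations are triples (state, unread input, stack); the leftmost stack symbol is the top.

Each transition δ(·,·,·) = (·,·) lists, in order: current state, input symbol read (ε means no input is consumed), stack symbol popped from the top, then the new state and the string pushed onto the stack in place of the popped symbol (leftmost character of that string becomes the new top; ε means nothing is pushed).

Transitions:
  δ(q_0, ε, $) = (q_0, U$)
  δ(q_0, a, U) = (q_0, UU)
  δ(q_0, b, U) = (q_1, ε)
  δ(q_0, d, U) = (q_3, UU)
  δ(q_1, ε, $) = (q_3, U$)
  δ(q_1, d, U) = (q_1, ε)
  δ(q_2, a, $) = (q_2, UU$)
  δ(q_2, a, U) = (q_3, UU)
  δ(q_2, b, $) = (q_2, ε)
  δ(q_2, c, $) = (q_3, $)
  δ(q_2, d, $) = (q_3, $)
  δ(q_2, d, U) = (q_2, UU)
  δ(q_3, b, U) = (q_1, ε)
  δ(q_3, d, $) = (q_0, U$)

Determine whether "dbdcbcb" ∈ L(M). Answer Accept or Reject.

(q_0, dbdcbcb, $) ⊢ (q_0, dbdcbcb, U$) ⊢ (q_3, bdcbcb, UU$) ⊢ (q_1, dcbcb, U$) ⊢ (q_1, cbcb, $) ⊢ (q_3, cbcb, U$)
No transition applies at (q_3, cbcb, U$); input not fully consumed.

Reject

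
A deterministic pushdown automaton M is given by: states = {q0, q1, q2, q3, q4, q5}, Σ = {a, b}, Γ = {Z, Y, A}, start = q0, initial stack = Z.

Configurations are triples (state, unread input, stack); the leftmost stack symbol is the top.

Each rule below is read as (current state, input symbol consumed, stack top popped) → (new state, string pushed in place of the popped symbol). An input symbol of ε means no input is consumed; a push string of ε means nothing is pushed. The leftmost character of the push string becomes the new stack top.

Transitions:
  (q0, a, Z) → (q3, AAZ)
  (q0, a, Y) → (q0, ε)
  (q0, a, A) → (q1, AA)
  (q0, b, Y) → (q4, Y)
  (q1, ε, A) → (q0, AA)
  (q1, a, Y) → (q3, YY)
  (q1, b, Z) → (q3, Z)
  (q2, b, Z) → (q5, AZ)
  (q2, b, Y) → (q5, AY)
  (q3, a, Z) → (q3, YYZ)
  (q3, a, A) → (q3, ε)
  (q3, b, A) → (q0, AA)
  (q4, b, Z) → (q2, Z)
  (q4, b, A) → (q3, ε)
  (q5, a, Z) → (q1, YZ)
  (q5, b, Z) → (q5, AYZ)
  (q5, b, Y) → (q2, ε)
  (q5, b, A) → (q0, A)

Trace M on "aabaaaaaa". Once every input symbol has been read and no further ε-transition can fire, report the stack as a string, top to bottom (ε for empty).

(q0, aabaaaaaa, Z)
  read a, top Z: go to q3, push AAZ → (q3, abaaaaaa, AAZ)
  read a, top A: go to q3, push ε → (q3, baaaaaa, AZ)
  read b, top A: go to q0, push AA → (q0, aaaaaa, AAZ)
  read a, top A: go to q1, push AA → (q1, aaaaa, AAAZ)
  ε-move, top A: go to q0, push AA → (q0, aaaaa, AAAAZ)
  read a, top A: go to q1, push AA → (q1, aaaa, AAAAAZ)
  ε-move, top A: go to q0, push AA → (q0, aaaa, AAAAAAZ)
  read a, top A: go to q1, push AA → (q1, aaa, AAAAAAAZ)
  ε-move, top A: go to q0, push AA → (q0, aaa, AAAAAAAAZ)
  read a, top A: go to q1, push AA → (q1, aa, AAAAAAAAAZ)
  ε-move, top A: go to q0, push AA → (q0, aa, AAAAAAAAAAZ)
  read a, top A: go to q1, push AA → (q1, a, AAAAAAAAAAAZ)
  ε-move, top A: go to q0, push AA → (q0, a, AAAAAAAAAAAAZ)
  read a, top A: go to q1, push AA → (q1, ε, AAAAAAAAAAAAAZ)
  ε-move, top A: go to q0, push AA → (q0, ε, AAAAAAAAAAAAAAZ)
All input consumed in state q0 with stack AAAAAAAAAAAAAAZ.

AAAAAAAAAAAAAAZ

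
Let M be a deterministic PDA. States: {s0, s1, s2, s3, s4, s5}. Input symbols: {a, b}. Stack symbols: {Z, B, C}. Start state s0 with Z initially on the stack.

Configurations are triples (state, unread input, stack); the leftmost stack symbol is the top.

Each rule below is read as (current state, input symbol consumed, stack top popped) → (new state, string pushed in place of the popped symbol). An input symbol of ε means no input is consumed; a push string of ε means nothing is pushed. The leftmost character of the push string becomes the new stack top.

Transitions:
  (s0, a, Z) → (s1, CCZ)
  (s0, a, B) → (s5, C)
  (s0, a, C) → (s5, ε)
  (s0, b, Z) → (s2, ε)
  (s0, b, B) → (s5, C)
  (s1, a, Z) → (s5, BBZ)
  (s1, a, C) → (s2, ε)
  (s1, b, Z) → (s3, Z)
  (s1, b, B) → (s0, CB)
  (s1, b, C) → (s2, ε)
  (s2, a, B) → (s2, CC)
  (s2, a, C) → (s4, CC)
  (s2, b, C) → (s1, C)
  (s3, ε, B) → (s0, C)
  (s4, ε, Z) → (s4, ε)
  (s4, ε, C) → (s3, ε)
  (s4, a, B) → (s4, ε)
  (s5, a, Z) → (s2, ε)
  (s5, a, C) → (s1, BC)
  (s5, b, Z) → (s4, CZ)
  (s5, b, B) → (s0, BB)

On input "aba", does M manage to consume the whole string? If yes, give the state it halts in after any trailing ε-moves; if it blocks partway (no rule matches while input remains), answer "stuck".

s3

(s0, aba, Z) ⊢ (s1, ba, CCZ) ⊢ (s2, a, CZ) ⊢ (s4, ε, CCZ) ⊢ (s3, ε, CZ)
All input consumed; M is in state s3.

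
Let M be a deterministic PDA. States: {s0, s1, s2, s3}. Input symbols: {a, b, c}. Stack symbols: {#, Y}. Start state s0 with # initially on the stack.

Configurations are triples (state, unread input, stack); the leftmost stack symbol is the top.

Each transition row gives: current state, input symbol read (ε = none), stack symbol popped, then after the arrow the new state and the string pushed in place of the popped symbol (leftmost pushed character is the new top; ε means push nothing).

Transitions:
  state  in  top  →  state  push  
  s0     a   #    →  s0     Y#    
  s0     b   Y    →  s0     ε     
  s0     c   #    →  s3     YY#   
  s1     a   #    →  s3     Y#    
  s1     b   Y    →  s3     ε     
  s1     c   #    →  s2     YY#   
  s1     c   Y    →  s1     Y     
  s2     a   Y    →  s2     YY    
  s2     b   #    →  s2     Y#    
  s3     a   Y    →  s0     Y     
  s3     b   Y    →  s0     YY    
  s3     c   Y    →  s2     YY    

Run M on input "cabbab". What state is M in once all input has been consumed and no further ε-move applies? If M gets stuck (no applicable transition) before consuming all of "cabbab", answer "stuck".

s0

(s0, cabbab, #) ⊢ (s3, abbab, YY#) ⊢ (s0, bbab, YY#) ⊢ (s0, bab, Y#) ⊢ (s0, ab, #) ⊢ (s0, b, Y#) ⊢ (s0, ε, #)
All input consumed; M is in state s0.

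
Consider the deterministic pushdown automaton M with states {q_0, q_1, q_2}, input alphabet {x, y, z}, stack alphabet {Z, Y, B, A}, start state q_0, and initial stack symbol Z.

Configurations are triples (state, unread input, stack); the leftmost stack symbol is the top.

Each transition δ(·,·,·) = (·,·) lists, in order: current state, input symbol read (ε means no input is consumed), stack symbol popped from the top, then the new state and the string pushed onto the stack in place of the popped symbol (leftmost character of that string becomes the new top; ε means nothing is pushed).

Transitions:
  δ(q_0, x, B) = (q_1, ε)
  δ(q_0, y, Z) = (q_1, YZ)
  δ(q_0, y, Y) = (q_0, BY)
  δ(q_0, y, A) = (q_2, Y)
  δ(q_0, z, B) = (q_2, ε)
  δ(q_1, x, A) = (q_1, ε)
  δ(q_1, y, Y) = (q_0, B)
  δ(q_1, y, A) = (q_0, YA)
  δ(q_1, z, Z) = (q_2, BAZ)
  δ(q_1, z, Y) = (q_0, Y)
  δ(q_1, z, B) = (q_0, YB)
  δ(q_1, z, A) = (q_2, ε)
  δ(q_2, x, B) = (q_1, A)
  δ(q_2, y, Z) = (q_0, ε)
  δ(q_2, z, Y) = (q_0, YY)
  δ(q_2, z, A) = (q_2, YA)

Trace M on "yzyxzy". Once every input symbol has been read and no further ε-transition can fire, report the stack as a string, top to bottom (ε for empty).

BYZ

(q_0, yzyxzy, Z)
  read y, top Z: go to q_1, push YZ → (q_1, zyxzy, YZ)
  read z, top Y: go to q_0, push Y → (q_0, yxzy, YZ)
  read y, top Y: go to q_0, push BY → (q_0, xzy, BYZ)
  read x, top B: go to q_1, push ε → (q_1, zy, YZ)
  read z, top Y: go to q_0, push Y → (q_0, y, YZ)
  read y, top Y: go to q_0, push BY → (q_0, ε, BYZ)
All input consumed in state q_0 with stack BYZ.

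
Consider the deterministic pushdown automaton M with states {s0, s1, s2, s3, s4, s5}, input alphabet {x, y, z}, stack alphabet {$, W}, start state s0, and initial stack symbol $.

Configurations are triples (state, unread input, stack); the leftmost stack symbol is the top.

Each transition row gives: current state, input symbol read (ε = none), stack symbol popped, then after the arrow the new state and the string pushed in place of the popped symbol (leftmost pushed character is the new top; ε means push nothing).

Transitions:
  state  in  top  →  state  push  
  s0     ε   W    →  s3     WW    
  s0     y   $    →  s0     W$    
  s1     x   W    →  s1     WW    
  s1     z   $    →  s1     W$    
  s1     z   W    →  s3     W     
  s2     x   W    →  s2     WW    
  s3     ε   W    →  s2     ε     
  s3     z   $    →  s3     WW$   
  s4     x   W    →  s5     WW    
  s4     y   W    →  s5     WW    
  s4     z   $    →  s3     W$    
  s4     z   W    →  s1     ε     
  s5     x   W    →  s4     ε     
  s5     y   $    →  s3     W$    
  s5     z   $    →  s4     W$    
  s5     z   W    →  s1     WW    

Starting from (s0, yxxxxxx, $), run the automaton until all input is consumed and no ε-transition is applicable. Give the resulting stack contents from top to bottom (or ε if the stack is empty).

WWWWWWW$

(s0, yxxxxxx, $)
  read y, top $: go to s0, push W$ → (s0, xxxxxx, W$)
  ε-move, top W: go to s3, push WW → (s3, xxxxxx, WW$)
  ε-move, top W: go to s2, push ε → (s2, xxxxxx, W$)
  read x, top W: go to s2, push WW → (s2, xxxxx, WW$)
  read x, top W: go to s2, push WW → (s2, xxxx, WWW$)
  read x, top W: go to s2, push WW → (s2, xxx, WWWW$)
  read x, top W: go to s2, push WW → (s2, xx, WWWWW$)
  read x, top W: go to s2, push WW → (s2, x, WWWWWW$)
  read x, top W: go to s2, push WW → (s2, ε, WWWWWWW$)
All input consumed in state s2 with stack WWWWWWW$.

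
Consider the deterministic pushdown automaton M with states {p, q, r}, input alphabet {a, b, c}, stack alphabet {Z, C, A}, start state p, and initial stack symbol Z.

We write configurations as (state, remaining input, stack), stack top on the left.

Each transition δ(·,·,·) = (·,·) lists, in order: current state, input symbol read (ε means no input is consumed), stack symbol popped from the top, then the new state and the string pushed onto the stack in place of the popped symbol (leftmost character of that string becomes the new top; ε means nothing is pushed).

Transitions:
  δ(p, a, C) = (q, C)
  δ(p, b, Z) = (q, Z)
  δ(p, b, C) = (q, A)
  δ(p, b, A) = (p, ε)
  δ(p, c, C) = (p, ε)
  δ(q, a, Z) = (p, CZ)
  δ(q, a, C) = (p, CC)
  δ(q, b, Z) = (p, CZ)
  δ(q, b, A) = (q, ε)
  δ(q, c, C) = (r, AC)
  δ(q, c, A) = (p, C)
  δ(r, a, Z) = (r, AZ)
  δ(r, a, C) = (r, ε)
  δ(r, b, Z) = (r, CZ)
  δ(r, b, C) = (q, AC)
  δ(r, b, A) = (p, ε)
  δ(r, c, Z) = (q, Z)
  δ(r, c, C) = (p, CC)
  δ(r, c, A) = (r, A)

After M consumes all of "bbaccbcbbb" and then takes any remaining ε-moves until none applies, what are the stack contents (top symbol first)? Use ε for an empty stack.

AZ

(p, bbaccbcbbb, Z)
  read b, top Z: go to q, push Z → (q, baccbcbbb, Z)
  read b, top Z: go to p, push CZ → (p, accbcbbb, CZ)
  read a, top C: go to q, push C → (q, ccbcbbb, CZ)
  read c, top C: go to r, push AC → (r, cbcbbb, ACZ)
  read c, top A: go to r, push A → (r, bcbbb, ACZ)
  read b, top A: go to p, push ε → (p, cbbb, CZ)
  read c, top C: go to p, push ε → (p, bbb, Z)
  read b, top Z: go to q, push Z → (q, bb, Z)
  read b, top Z: go to p, push CZ → (p, b, CZ)
  read b, top C: go to q, push A → (q, ε, AZ)
All input consumed in state q with stack AZ.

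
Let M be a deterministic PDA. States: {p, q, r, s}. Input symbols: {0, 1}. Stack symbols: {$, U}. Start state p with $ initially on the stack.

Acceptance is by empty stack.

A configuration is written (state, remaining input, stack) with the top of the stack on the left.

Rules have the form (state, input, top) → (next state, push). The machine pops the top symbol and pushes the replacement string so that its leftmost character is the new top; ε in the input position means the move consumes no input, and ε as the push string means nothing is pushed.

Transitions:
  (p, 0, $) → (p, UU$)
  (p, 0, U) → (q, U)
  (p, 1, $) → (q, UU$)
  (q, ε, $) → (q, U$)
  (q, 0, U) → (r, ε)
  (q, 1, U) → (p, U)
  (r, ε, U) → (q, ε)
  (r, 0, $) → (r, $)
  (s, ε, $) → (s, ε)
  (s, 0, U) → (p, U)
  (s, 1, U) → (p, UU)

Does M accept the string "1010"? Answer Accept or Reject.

(p, 1010, $)
  read 1, top $: go to q, push UU$ → (q, 010, UU$)
  read 0, top U: go to r, push ε → (r, 10, U$)
  ε-move, top U: go to q, push ε → (q, 10, $)
  ε-move, top $: go to q, push U$ → (q, 10, U$)
  read 1, top U: go to p, push U → (p, 0, U$)
  read 0, top U: go to q, push U → (q, ε, U$)
All input consumed; stack is U$, not empty, and no further ε-move applies.

Reject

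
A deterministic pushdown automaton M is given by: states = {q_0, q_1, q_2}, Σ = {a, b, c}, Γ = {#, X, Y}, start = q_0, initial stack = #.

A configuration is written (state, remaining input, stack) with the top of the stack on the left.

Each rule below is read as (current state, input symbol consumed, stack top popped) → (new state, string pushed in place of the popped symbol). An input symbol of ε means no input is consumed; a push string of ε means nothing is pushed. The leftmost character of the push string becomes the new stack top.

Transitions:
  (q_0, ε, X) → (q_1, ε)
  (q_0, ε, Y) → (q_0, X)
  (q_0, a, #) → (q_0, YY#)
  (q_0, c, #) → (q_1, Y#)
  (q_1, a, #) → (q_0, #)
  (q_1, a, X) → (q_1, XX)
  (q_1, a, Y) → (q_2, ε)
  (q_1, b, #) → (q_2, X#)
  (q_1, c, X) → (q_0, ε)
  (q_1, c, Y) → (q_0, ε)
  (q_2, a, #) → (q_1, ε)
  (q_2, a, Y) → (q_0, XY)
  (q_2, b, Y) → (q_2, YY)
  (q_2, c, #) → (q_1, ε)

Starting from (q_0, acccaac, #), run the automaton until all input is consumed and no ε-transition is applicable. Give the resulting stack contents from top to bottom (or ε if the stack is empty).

ε

(q_0, acccaac, #) ⊢ (q_0, cccaac, YY#) ⊢ (q_0, cccaac, XY#) ⊢ (q_1, cccaac, Y#) ⊢ (q_0, ccaac, #) ⊢ (q_1, caac, Y#) ⊢ (q_0, aac, #) ⊢ (q_0, ac, YY#) ⊢ (q_0, ac, XY#) ⊢ (q_1, ac, Y#) ⊢ (q_2, c, #) ⊢ (q_1, ε, ε)
All input consumed in state q_1 with stack ε.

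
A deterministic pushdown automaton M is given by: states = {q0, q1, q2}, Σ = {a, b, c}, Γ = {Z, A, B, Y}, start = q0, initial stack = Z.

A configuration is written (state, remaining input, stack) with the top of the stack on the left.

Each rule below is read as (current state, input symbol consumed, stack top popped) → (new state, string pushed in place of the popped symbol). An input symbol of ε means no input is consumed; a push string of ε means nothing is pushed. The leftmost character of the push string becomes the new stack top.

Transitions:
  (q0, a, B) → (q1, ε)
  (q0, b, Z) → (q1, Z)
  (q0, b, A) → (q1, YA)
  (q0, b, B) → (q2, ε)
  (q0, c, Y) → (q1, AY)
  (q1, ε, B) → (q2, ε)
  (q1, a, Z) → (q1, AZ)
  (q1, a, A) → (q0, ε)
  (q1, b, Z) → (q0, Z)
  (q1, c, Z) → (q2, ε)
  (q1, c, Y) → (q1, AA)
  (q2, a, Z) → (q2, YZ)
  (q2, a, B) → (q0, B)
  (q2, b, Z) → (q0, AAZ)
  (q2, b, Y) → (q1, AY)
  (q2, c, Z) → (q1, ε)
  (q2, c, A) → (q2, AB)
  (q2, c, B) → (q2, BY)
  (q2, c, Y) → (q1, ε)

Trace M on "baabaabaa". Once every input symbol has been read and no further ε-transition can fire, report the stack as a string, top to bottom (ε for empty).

(q0, baabaabaa, Z)
  read b, top Z: go to q1, push Z → (q1, aabaabaa, Z)
  read a, top Z: go to q1, push AZ → (q1, abaabaa, AZ)
  read a, top A: go to q0, push ε → (q0, baabaa, Z)
  read b, top Z: go to q1, push Z → (q1, aabaa, Z)
  read a, top Z: go to q1, push AZ → (q1, abaa, AZ)
  read a, top A: go to q0, push ε → (q0, baa, Z)
  read b, top Z: go to q1, push Z → (q1, aa, Z)
  read a, top Z: go to q1, push AZ → (q1, a, AZ)
  read a, top A: go to q0, push ε → (q0, ε, Z)
All input consumed in state q0 with stack Z.

Z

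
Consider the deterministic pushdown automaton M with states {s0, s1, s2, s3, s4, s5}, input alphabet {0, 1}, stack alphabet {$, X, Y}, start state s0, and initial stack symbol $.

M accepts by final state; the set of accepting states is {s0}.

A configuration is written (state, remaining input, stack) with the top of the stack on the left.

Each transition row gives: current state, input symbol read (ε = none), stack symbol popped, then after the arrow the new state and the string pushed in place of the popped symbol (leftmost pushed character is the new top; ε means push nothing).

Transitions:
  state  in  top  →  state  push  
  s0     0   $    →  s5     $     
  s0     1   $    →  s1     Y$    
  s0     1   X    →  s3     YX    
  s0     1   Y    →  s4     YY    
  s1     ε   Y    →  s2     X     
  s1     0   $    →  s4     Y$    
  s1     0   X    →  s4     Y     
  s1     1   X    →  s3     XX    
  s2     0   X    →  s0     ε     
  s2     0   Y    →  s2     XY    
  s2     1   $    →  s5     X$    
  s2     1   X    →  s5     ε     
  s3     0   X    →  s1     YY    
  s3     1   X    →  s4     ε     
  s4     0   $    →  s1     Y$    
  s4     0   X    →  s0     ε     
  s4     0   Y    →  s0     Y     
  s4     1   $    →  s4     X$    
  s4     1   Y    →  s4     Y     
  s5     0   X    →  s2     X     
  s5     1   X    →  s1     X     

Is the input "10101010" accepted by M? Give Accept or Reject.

Accept

(s0, 10101010, $) ⊢ (s1, 0101010, Y$) ⊢ (s2, 0101010, X$) ⊢ (s0, 101010, $) ⊢ (s1, 01010, Y$) ⊢ (s2, 01010, X$) ⊢ (s0, 1010, $) ⊢ (s1, 010, Y$) ⊢ (s2, 010, X$) ⊢ (s0, 10, $) ⊢ (s1, 0, Y$) ⊢ (s2, 0, X$) ⊢ (s0, ε, $)
All input consumed; state s0 ∈ F.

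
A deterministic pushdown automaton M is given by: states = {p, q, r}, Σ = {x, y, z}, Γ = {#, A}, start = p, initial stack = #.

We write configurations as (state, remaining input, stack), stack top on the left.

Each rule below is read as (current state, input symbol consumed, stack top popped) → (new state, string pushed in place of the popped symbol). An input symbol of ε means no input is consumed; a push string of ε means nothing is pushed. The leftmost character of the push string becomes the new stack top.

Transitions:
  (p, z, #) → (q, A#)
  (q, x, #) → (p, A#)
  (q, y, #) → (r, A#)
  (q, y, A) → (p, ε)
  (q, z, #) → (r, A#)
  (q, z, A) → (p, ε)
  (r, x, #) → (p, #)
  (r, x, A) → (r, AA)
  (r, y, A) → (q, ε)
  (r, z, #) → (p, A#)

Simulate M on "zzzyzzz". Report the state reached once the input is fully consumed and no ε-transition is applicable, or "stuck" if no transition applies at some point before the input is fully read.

q

(p, zzzyzzz, #)
  read z, top #: go to q, push A# → (q, zzyzzz, A#)
  read z, top A: go to p, push ε → (p, zyzzz, #)
  read z, top #: go to q, push A# → (q, yzzz, A#)
  read y, top A: go to p, push ε → (p, zzz, #)
  read z, top #: go to q, push A# → (q, zz, A#)
  read z, top A: go to p, push ε → (p, z, #)
  read z, top #: go to q, push A# → (q, ε, A#)
All input consumed; M is in state q.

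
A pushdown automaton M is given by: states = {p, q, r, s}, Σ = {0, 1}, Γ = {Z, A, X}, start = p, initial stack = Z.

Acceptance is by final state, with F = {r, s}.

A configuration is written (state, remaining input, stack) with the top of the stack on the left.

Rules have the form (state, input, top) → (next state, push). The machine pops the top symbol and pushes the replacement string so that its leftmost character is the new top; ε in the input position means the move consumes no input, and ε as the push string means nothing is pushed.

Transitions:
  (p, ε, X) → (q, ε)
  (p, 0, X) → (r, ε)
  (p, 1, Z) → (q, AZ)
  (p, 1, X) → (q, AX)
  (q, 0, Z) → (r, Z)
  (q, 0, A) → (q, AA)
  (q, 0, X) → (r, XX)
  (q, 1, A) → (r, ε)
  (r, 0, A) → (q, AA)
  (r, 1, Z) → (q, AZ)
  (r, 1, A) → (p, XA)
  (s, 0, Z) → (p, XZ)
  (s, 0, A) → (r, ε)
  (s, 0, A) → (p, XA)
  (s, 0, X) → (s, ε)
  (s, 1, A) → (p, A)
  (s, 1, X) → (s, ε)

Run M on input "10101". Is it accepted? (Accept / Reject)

Accept

One accepting computation: (p, 10101, Z) ⊢ (q, 0101, AZ) ⊢ (q, 101, AAZ) ⊢ (r, 01, AZ) ⊢ (q, 1, AAZ) ⊢ (r, ε, AZ)
All input consumed and state r ∈ F.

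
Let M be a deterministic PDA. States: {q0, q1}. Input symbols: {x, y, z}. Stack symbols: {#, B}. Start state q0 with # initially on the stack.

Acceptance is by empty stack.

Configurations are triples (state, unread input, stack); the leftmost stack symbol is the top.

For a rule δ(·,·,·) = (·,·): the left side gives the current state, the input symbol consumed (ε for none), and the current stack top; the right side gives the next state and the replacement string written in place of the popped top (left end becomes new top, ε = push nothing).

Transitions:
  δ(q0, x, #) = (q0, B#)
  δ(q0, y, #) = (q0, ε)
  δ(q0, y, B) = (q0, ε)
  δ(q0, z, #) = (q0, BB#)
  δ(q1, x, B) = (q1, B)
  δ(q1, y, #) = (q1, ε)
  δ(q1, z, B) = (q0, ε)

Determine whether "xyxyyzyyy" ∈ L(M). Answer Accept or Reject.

Reject

(q0, xyxyyzyyy, #)
  read x, top #: go to q0, push B# → (q0, yxyyzyyy, B#)
  read y, top B: go to q0, push ε → (q0, xyyzyyy, #)
  read x, top #: go to q0, push B# → (q0, yyzyyy, B#)
  read y, top B: go to q0, push ε → (q0, yzyyy, #)
  read y, top #: go to q0, push ε → (q0, zyyy, ε)
No transition applies at (q0, zyyy, ε); input not fully consumed.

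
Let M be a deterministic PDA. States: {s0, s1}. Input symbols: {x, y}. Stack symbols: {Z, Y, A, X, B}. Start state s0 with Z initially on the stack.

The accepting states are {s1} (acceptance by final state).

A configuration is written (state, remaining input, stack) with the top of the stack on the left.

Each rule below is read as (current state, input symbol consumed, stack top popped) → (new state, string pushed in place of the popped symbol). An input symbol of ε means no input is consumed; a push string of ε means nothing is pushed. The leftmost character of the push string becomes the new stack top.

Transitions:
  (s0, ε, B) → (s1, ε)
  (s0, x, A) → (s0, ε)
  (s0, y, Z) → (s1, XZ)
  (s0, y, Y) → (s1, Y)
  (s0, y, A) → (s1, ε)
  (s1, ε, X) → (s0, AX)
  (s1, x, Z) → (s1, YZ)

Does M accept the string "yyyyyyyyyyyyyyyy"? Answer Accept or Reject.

(s0, yyyyyyyyyyyyyyyy, Z)
  read y, top Z: go to s1, push XZ → (s1, yyyyyyyyyyyyyyy, XZ)
  ε-move, top X: go to s0, push AX → (s0, yyyyyyyyyyyyyyy, AXZ)
  read y, top A: go to s1, push ε → (s1, yyyyyyyyyyyyyy, XZ)
  ε-move, top X: go to s0, push AX → (s0, yyyyyyyyyyyyyy, AXZ)
  read y, top A: go to s1, push ε → (s1, yyyyyyyyyyyyy, XZ)
  ε-move, top X: go to s0, push AX → (s0, yyyyyyyyyyyyy, AXZ)
  read y, top A: go to s1, push ε → (s1, yyyyyyyyyyyy, XZ)
  ε-move, top X: go to s0, push AX → (s0, yyyyyyyyyyyy, AXZ)
  read y, top A: go to s1, push ε → (s1, yyyyyyyyyyy, XZ)
  ε-move, top X: go to s0, push AX → (s0, yyyyyyyyyyy, AXZ)
  read y, top A: go to s1, push ε → (s1, yyyyyyyyyy, XZ)
  ε-move, top X: go to s0, push AX → (s0, yyyyyyyyyy, AXZ)
  read y, top A: go to s1, push ε → (s1, yyyyyyyyy, XZ)
  ε-move, top X: go to s0, push AX → (s0, yyyyyyyyy, AXZ)
  read y, top A: go to s1, push ε → (s1, yyyyyyyy, XZ)
  ε-move, top X: go to s0, push AX → (s0, yyyyyyyy, AXZ)
  read y, top A: go to s1, push ε → (s1, yyyyyyy, XZ)
  ε-move, top X: go to s0, push AX → (s0, yyyyyyy, AXZ)
  read y, top A: go to s1, push ε → (s1, yyyyyy, XZ)
  ε-move, top X: go to s0, push AX → (s0, yyyyyy, AXZ)
  read y, top A: go to s1, push ε → (s1, yyyyy, XZ)
  ε-move, top X: go to s0, push AX → (s0, yyyyy, AXZ)
  read y, top A: go to s1, push ε → (s1, yyyy, XZ)
  ε-move, top X: go to s0, push AX → (s0, yyyy, AXZ)
  read y, top A: go to s1, push ε → (s1, yyy, XZ)
  ε-move, top X: go to s0, push AX → (s0, yyy, AXZ)
  read y, top A: go to s1, push ε → (s1, yy, XZ)
  ε-move, top X: go to s0, push AX → (s0, yy, AXZ)
  read y, top A: go to s1, push ε → (s1, y, XZ)
  ε-move, top X: go to s0, push AX → (s0, y, AXZ)
  read y, top A: go to s1, push ε → (s1, ε, XZ)
All input consumed; state s1 ∈ F.

Accept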